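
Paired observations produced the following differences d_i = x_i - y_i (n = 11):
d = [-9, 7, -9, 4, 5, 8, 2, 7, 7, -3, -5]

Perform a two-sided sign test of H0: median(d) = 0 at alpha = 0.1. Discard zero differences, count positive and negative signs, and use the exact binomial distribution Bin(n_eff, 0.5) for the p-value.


Step 1: Discard zero differences. Original n = 11; n_eff = number of nonzero differences = 11.
Nonzero differences (with sign): -9, +7, -9, +4, +5, +8, +2, +7, +7, -3, -5
Step 2: Count signs: positive = 7, negative = 4.
Step 3: Under H0: P(positive) = 0.5, so the number of positives S ~ Bin(11, 0.5).
Step 4: Two-sided exact p-value = sum of Bin(11,0.5) probabilities at or below the observed probability = 0.548828.
Step 5: alpha = 0.1. fail to reject H0.

n_eff = 11, pos = 7, neg = 4, p = 0.548828, fail to reject H0.


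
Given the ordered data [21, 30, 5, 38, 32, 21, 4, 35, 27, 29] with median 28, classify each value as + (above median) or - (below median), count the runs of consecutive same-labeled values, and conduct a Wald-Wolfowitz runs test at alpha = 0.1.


Step 1: Compute median = 28; label A = above, B = below.
Labels in order: BABAABBABA  (n_A = 5, n_B = 5)
Step 2: Count runs R = 8.
Step 3: Under H0 (random ordering), E[R] = 2*n_A*n_B/(n_A+n_B) + 1 = 2*5*5/10 + 1 = 6.0000.
        Var[R] = 2*n_A*n_B*(2*n_A*n_B - n_A - n_B) / ((n_A+n_B)^2 * (n_A+n_B-1)) = 2000/900 = 2.2222.
        SD[R] = 1.4907.
Step 4: Continuity-corrected z = (R - 0.5 - E[R]) / SD[R] = (8 - 0.5 - 6.0000) / 1.4907 = 1.0062.
Step 5: Two-sided p-value via normal approximation = 2*(1 - Phi(|z|)) = 0.314305.
Step 6: alpha = 0.1. fail to reject H0.

R = 8, z = 1.0062, p = 0.314305, fail to reject H0.


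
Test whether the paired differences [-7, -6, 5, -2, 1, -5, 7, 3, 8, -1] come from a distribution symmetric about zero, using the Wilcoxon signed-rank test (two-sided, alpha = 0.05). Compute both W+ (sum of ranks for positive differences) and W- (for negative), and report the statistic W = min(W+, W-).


Step 1: Drop any zero differences (none here) and take |d_i|.
|d| = [7, 6, 5, 2, 1, 5, 7, 3, 8, 1]
Step 2: Midrank |d_i| (ties get averaged ranks).
ranks: |7|->8.5, |6|->7, |5|->5.5, |2|->3, |1|->1.5, |5|->5.5, |7|->8.5, |3|->4, |8|->10, |1|->1.5
Step 3: Attach original signs; sum ranks with positive sign and with negative sign.
W+ = 5.5 + 1.5 + 8.5 + 4 + 10 = 29.5
W- = 8.5 + 7 + 3 + 5.5 + 1.5 = 25.5
(Check: W+ + W- = 55 should equal n(n+1)/2 = 55.)
Step 4: Test statistic W = min(W+, W-) = 25.5.
Step 5: Ties in |d|, so use the tie-corrected normal approximation.
        E[W] = n(n+1)/4 = 10*11/4 = 27.5.
        Tie groups: |d|=1 (t=2), |d|=5 (t=2), |d|=7 (t=2); sum(t^3 - t) = 18.
        Var[W] = n(n+1)(2n+1)/24 - sum(t^3-t)/48 = 2310/24 - 18/48 = 95.875.
        z = (W - E[W]) / sqrt(Var[W]) = (25.5 - 27.5) / 9.7916 = -0.2043.
        Two-sided p = 2*Phi(z) = 0.838153.
Step 6: alpha = 0.05. fail to reject H0.

W+ = 29.5, W- = 25.5, W = min = 25.5, p = 0.838153, fail to reject H0.


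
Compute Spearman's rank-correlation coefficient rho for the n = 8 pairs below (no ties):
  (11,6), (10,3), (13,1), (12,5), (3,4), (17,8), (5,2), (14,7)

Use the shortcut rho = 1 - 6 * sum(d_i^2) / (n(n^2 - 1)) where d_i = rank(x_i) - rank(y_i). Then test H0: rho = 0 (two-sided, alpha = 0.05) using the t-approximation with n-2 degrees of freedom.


Step 1: Rank x and y separately (midranks; no ties here).
rank(x): 11->4, 10->3, 13->6, 12->5, 3->1, 17->8, 5->2, 14->7
rank(y): 6->6, 3->3, 1->1, 5->5, 4->4, 8->8, 2->2, 7->7
Step 2: d_i = R_x(i) - R_y(i); compute d_i^2.
  (4-6)^2=4, (3-3)^2=0, (6-1)^2=25, (5-5)^2=0, (1-4)^2=9, (8-8)^2=0, (2-2)^2=0, (7-7)^2=0
sum(d^2) = 38.
Step 3: rho = 1 - 6*38 / (8*(8^2 - 1)) = 1 - 228/504 = 0.547619.
Step 4: Under H0, t = rho * sqrt((n-2)/(1-rho^2)) = 1.6031 ~ t(6).
Step 5: Two-sided p-value from the t-distribution with 6 df = 0.160026.
Step 6: alpha = 0.05. fail to reject H0.

rho = 0.5476, p = 0.160026, fail to reject H0 at alpha = 0.05.


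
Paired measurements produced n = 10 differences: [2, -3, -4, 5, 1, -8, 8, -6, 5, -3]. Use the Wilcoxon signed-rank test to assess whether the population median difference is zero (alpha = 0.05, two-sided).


Step 1: Drop any zero differences (none here) and take |d_i|.
|d| = [2, 3, 4, 5, 1, 8, 8, 6, 5, 3]
Step 2: Midrank |d_i| (ties get averaged ranks).
ranks: |2|->2, |3|->3.5, |4|->5, |5|->6.5, |1|->1, |8|->9.5, |8|->9.5, |6|->8, |5|->6.5, |3|->3.5
Step 3: Attach original signs; sum ranks with positive sign and with negative sign.
W+ = 2 + 6.5 + 1 + 9.5 + 6.5 = 25.5
W- = 3.5 + 5 + 9.5 + 8 + 3.5 = 29.5
(Check: W+ + W- = 55 should equal n(n+1)/2 = 55.)
Step 4: Test statistic W = min(W+, W-) = 25.5.
Step 5: Ties in |d|, so use the tie-corrected normal approximation.
        E[W] = n(n+1)/4 = 10*11/4 = 27.5.
        Tie groups: |d|=3 (t=2), |d|=5 (t=2), |d|=8 (t=2); sum(t^3 - t) = 18.
        Var[W] = n(n+1)(2n+1)/24 - sum(t^3-t)/48 = 2310/24 - 18/48 = 95.875.
        z = (W - E[W]) / sqrt(Var[W]) = (25.5 - 27.5) / 9.7916 = -0.2043.
        Two-sided p = 2*Phi(z) = 0.838153.
Step 6: alpha = 0.05. fail to reject H0.

W+ = 25.5, W- = 29.5, W = min = 25.5, p = 0.838153, fail to reject H0.


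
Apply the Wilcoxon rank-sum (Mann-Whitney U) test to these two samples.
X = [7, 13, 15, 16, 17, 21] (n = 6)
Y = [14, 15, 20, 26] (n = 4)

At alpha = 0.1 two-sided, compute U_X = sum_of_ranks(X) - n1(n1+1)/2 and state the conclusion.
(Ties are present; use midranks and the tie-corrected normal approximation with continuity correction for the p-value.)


Step 1: Combine and sort all 10 observations; assign midranks.
sorted (value, group): (7,X), (13,X), (14,Y), (15,X), (15,Y), (16,X), (17,X), (20,Y), (21,X), (26,Y)
ranks: 7->1, 13->2, 14->3, 15->4.5, 15->4.5, 16->6, 17->7, 20->8, 21->9, 26->10
Step 2: Rank sum for X: R1 = 1 + 2 + 4.5 + 6 + 7 + 9 = 29.5.
Step 3: U_X = R1 - n1(n1+1)/2 = 29.5 - 6*7/2 = 29.5 - 21 = 8.5.
       U_Y = n1*n2 - U_X = 24 - 8.5 = 15.5.
Step 4: Ties are present, so use the tie-corrected normal approximation (with continuity correction) for the p-value.
Step 5: p-value = 0.521166; compare to alpha = 0.1. fail to reject H0.

U_X = 8.5, p = 0.521166, fail to reject H0 at alpha = 0.1.


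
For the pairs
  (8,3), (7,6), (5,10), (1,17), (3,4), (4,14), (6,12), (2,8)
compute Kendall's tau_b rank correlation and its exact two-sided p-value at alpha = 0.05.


Step 1: Enumerate the 28 unordered pairs (i,j) with i<j and classify each by sign(x_j-x_i) * sign(y_j-y_i).
  (1,2):dx=-1,dy=+3->D; (1,3):dx=-3,dy=+7->D; (1,4):dx=-7,dy=+14->D; (1,5):dx=-5,dy=+1->D
  (1,6):dx=-4,dy=+11->D; (1,7):dx=-2,dy=+9->D; (1,8):dx=-6,dy=+5->D; (2,3):dx=-2,dy=+4->D
  (2,4):dx=-6,dy=+11->D; (2,5):dx=-4,dy=-2->C; (2,6):dx=-3,dy=+8->D; (2,7):dx=-1,dy=+6->D
  (2,8):dx=-5,dy=+2->D; (3,4):dx=-4,dy=+7->D; (3,5):dx=-2,dy=-6->C; (3,6):dx=-1,dy=+4->D
  (3,7):dx=+1,dy=+2->C; (3,8):dx=-3,dy=-2->C; (4,5):dx=+2,dy=-13->D; (4,6):dx=+3,dy=-3->D
  (4,7):dx=+5,dy=-5->D; (4,8):dx=+1,dy=-9->D; (5,6):dx=+1,dy=+10->C; (5,7):dx=+3,dy=+8->C
  (5,8):dx=-1,dy=+4->D; (6,7):dx=+2,dy=-2->D; (6,8):dx=-2,dy=-6->C; (7,8):dx=-4,dy=-4->C
Step 2: C = 8, D = 20, total pairs = 28.
Step 3: tau = (C - D)/(n(n-1)/2) = (8 - 20)/28 = -0.428571.
Step 4: Exact two-sided p-value (enumerate n! = 40320 permutations of y under H0): p = 0.178869.
Step 5: alpha = 0.05. fail to reject H0.

tau_b = -0.4286 (C=8, D=20), p = 0.178869, fail to reject H0.


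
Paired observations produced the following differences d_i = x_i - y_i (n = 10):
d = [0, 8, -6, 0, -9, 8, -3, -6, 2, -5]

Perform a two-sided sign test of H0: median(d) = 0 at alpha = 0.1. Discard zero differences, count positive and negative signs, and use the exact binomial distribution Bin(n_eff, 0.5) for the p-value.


Step 1: Discard zero differences. Original n = 10; n_eff = number of nonzero differences = 8.
Nonzero differences (with sign): +8, -6, -9, +8, -3, -6, +2, -5
Step 2: Count signs: positive = 3, negative = 5.
Step 3: Under H0: P(positive) = 0.5, so the number of positives S ~ Bin(8, 0.5).
Step 4: Two-sided exact p-value = sum of Bin(8,0.5) probabilities at or below the observed probability = 0.726562.
Step 5: alpha = 0.1. fail to reject H0.

n_eff = 8, pos = 3, neg = 5, p = 0.726562, fail to reject H0.


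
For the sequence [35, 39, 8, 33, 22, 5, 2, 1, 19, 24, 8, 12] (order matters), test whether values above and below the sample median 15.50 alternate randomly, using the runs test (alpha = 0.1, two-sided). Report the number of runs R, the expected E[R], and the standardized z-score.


Step 1: Compute median = 15.50; label A = above, B = below.
Labels in order: AABAABBBAABB  (n_A = 6, n_B = 6)
Step 2: Count runs R = 6.
Step 3: Under H0 (random ordering), E[R] = 2*n_A*n_B/(n_A+n_B) + 1 = 2*6*6/12 + 1 = 7.0000.
        Var[R] = 2*n_A*n_B*(2*n_A*n_B - n_A - n_B) / ((n_A+n_B)^2 * (n_A+n_B-1)) = 4320/1584 = 2.7273.
        SD[R] = 1.6514.
Step 4: Continuity-corrected z = (R + 0.5 - E[R]) / SD[R] = (6 + 0.5 - 7.0000) / 1.6514 = -0.3028.
Step 5: Two-sided p-value via normal approximation = 2*(1 - Phi(|z|)) = 0.762069.
Step 6: alpha = 0.1. fail to reject H0.

R = 6, z = -0.3028, p = 0.762069, fail to reject H0.


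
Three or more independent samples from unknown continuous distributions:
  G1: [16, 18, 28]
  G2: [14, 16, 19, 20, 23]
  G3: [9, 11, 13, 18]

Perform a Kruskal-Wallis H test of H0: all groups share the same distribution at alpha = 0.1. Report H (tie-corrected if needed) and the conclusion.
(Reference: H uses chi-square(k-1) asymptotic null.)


Step 1: Combine all N = 12 observations and assign midranks.
sorted (value, group, rank): (9,G3,1), (11,G3,2), (13,G3,3), (14,G2,4), (16,G1,5.5), (16,G2,5.5), (18,G1,7.5), (18,G3,7.5), (19,G2,9), (20,G2,10), (23,G2,11), (28,G1,12)
Step 2: Sum ranks within each group.
R_1 = 25 (n_1 = 3)
R_2 = 39.5 (n_2 = 5)
R_3 = 13.5 (n_3 = 4)
Step 3: H = 12/(N(N+1)) * sum(R_i^2/n_i) - 3(N+1)
     = 12/(12*13) * (25^2/3 + 39.5^2/5 + 13.5^2/4) - 3*13
     = 0.076923 * 565.946 - 39
     = 4.534295.
Step 4: Ties present; correction factor C = 1 - 12/(12^3 - 12) = 0.993007. Corrected H = 4.534295 / 0.993007 = 4.566227.
Step 5: Under H0, H ~ chi^2(2); p-value = 0.101966.
Step 6: alpha = 0.1. fail to reject H0.

H = 4.5662, df = 2, p = 0.101966, fail to reject H0.


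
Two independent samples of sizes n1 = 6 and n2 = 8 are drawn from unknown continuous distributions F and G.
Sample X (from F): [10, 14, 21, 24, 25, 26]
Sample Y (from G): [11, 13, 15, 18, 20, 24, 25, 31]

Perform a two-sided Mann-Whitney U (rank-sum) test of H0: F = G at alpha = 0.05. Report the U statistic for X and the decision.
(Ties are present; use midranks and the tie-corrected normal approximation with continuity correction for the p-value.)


Step 1: Combine and sort all 14 observations; assign midranks.
sorted (value, group): (10,X), (11,Y), (13,Y), (14,X), (15,Y), (18,Y), (20,Y), (21,X), (24,X), (24,Y), (25,X), (25,Y), (26,X), (31,Y)
ranks: 10->1, 11->2, 13->3, 14->4, 15->5, 18->6, 20->7, 21->8, 24->9.5, 24->9.5, 25->11.5, 25->11.5, 26->13, 31->14
Step 2: Rank sum for X: R1 = 1 + 4 + 8 + 9.5 + 11.5 + 13 = 47.
Step 3: U_X = R1 - n1(n1+1)/2 = 47 - 6*7/2 = 47 - 21 = 26.
       U_Y = n1*n2 - U_X = 48 - 26 = 22.
Step 4: Ties are present, so use the tie-corrected normal approximation (with continuity correction) for the p-value.
Step 5: p-value = 0.846116; compare to alpha = 0.05. fail to reject H0.

U_X = 26, p = 0.846116, fail to reject H0 at alpha = 0.05.


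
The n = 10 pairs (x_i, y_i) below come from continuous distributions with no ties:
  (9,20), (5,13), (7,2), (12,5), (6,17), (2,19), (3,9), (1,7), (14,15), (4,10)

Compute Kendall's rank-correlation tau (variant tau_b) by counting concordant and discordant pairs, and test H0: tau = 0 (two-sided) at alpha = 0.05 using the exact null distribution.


Step 1: Enumerate the 45 unordered pairs (i,j) with i<j and classify each by sign(x_j-x_i) * sign(y_j-y_i).
  (1,2):dx=-4,dy=-7->C; (1,3):dx=-2,dy=-18->C; (1,4):dx=+3,dy=-15->D; (1,5):dx=-3,dy=-3->C
  (1,6):dx=-7,dy=-1->C; (1,7):dx=-6,dy=-11->C; (1,8):dx=-8,dy=-13->C; (1,9):dx=+5,dy=-5->D
  (1,10):dx=-5,dy=-10->C; (2,3):dx=+2,dy=-11->D; (2,4):dx=+7,dy=-8->D; (2,5):dx=+1,dy=+4->C
  (2,6):dx=-3,dy=+6->D; (2,7):dx=-2,dy=-4->C; (2,8):dx=-4,dy=-6->C; (2,9):dx=+9,dy=+2->C
  (2,10):dx=-1,dy=-3->C; (3,4):dx=+5,dy=+3->C; (3,5):dx=-1,dy=+15->D; (3,6):dx=-5,dy=+17->D
  (3,7):dx=-4,dy=+7->D; (3,8):dx=-6,dy=+5->D; (3,9):dx=+7,dy=+13->C; (3,10):dx=-3,dy=+8->D
  (4,5):dx=-6,dy=+12->D; (4,6):dx=-10,dy=+14->D; (4,7):dx=-9,dy=+4->D; (4,8):dx=-11,dy=+2->D
  (4,9):dx=+2,dy=+10->C; (4,10):dx=-8,dy=+5->D; (5,6):dx=-4,dy=+2->D; (5,7):dx=-3,dy=-8->C
  (5,8):dx=-5,dy=-10->C; (5,9):dx=+8,dy=-2->D; (5,10):dx=-2,dy=-7->C; (6,7):dx=+1,dy=-10->D
  (6,8):dx=-1,dy=-12->C; (6,9):dx=+12,dy=-4->D; (6,10):dx=+2,dy=-9->D; (7,8):dx=-2,dy=-2->C
  (7,9):dx=+11,dy=+6->C; (7,10):dx=+1,dy=+1->C; (8,9):dx=+13,dy=+8->C; (8,10):dx=+3,dy=+3->C
  (9,10):dx=-10,dy=-5->C
Step 2: C = 25, D = 20, total pairs = 45.
Step 3: tau = (C - D)/(n(n-1)/2) = (25 - 20)/45 = 0.111111.
Step 4: Exact two-sided p-value (enumerate n! = 3628800 permutations of y under H0): p = 0.727490.
Step 5: alpha = 0.05. fail to reject H0.

tau_b = 0.1111 (C=25, D=20), p = 0.727490, fail to reject H0.


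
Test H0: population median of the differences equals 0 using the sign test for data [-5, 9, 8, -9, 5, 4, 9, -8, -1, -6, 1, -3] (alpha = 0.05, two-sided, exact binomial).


Step 1: Discard zero differences. Original n = 12; n_eff = number of nonzero differences = 12.
Nonzero differences (with sign): -5, +9, +8, -9, +5, +4, +9, -8, -1, -6, +1, -3
Step 2: Count signs: positive = 6, negative = 6.
Step 3: Under H0: P(positive) = 0.5, so the number of positives S ~ Bin(12, 0.5).
Step 4: Two-sided exact p-value = sum of Bin(12,0.5) probabilities at or below the observed probability = 1.000000.
Step 5: alpha = 0.05. fail to reject H0.

n_eff = 12, pos = 6, neg = 6, p = 1.000000, fail to reject H0.


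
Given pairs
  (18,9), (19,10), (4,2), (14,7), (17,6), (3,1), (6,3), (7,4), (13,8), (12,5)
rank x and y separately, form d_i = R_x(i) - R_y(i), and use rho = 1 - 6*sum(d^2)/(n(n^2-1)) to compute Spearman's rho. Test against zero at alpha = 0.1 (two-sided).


Step 1: Rank x and y separately (midranks; no ties here).
rank(x): 18->9, 19->10, 4->2, 14->7, 17->8, 3->1, 6->3, 7->4, 13->6, 12->5
rank(y): 9->9, 10->10, 2->2, 7->7, 6->6, 1->1, 3->3, 4->4, 8->8, 5->5
Step 2: d_i = R_x(i) - R_y(i); compute d_i^2.
  (9-9)^2=0, (10-10)^2=0, (2-2)^2=0, (7-7)^2=0, (8-6)^2=4, (1-1)^2=0, (3-3)^2=0, (4-4)^2=0, (6-8)^2=4, (5-5)^2=0
sum(d^2) = 8.
Step 3: rho = 1 - 6*8 / (10*(10^2 - 1)) = 1 - 48/990 = 0.951515.
Step 4: Under H0, t = rho * sqrt((n-2)/(1-rho^2)) = 8.7493 ~ t(8).
Step 5: Two-sided p-value from the t-distribution with 8 df = 0.000023.
Step 6: alpha = 0.1. reject H0.

rho = 0.9515, p = 0.000023, reject H0 at alpha = 0.1.


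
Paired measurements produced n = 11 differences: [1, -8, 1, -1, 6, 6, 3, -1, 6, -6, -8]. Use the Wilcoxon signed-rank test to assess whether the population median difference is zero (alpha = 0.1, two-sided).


Step 1: Drop any zero differences (none here) and take |d_i|.
|d| = [1, 8, 1, 1, 6, 6, 3, 1, 6, 6, 8]
Step 2: Midrank |d_i| (ties get averaged ranks).
ranks: |1|->2.5, |8|->10.5, |1|->2.5, |1|->2.5, |6|->7.5, |6|->7.5, |3|->5, |1|->2.5, |6|->7.5, |6|->7.5, |8|->10.5
Step 3: Attach original signs; sum ranks with positive sign and with negative sign.
W+ = 2.5 + 2.5 + 7.5 + 7.5 + 5 + 7.5 = 32.5
W- = 10.5 + 2.5 + 2.5 + 7.5 + 10.5 = 33.5
(Check: W+ + W- = 66 should equal n(n+1)/2 = 66.)
Step 4: Test statistic W = min(W+, W-) = 32.5.
Step 5: Ties in |d|, so use the tie-corrected normal approximation.
        E[W] = n(n+1)/4 = 11*12/4 = 33.
        Tie groups: |d|=1 (t=4), |d|=6 (t=4), |d|=8 (t=2); sum(t^3 - t) = 126.
        Var[W] = n(n+1)(2n+1)/24 - sum(t^3-t)/48 = 3036/24 - 126/48 = 123.875.
        z = (W - E[W]) / sqrt(Var[W]) = (32.5 - 33) / 11.1299 = -0.0449.
        Two-sided p = 2*Phi(z) = 0.964168.
Step 6: alpha = 0.1. fail to reject H0.

W+ = 32.5, W- = 33.5, W = min = 32.5, p = 0.964168, fail to reject H0.


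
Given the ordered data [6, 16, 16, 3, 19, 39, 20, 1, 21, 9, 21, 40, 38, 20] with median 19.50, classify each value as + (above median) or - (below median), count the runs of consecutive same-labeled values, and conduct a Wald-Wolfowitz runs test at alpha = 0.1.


Step 1: Compute median = 19.50; label A = above, B = below.
Labels in order: BBBBBAABABAAAA  (n_A = 7, n_B = 7)
Step 2: Count runs R = 6.
Step 3: Under H0 (random ordering), E[R] = 2*n_A*n_B/(n_A+n_B) + 1 = 2*7*7/14 + 1 = 8.0000.
        Var[R] = 2*n_A*n_B*(2*n_A*n_B - n_A - n_B) / ((n_A+n_B)^2 * (n_A+n_B-1)) = 8232/2548 = 3.2308.
        SD[R] = 1.7974.
Step 4: Continuity-corrected z = (R + 0.5 - E[R]) / SD[R] = (6 + 0.5 - 8.0000) / 1.7974 = -0.8345.
Step 5: Two-sided p-value via normal approximation = 2*(1 - Phi(|z|)) = 0.403986.
Step 6: alpha = 0.1. fail to reject H0.

R = 6, z = -0.8345, p = 0.403986, fail to reject H0.


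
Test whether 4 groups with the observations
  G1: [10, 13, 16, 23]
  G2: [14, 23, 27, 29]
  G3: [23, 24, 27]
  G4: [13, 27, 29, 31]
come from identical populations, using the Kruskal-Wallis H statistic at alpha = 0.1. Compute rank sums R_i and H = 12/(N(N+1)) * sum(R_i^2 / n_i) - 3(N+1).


Step 1: Combine all N = 15 observations and assign midranks.
sorted (value, group, rank): (10,G1,1), (13,G1,2.5), (13,G4,2.5), (14,G2,4), (16,G1,5), (23,G1,7), (23,G2,7), (23,G3,7), (24,G3,9), (27,G2,11), (27,G3,11), (27,G4,11), (29,G2,13.5), (29,G4,13.5), (31,G4,15)
Step 2: Sum ranks within each group.
R_1 = 15.5 (n_1 = 4)
R_2 = 35.5 (n_2 = 4)
R_3 = 27 (n_3 = 3)
R_4 = 42 (n_4 = 4)
Step 3: H = 12/(N(N+1)) * sum(R_i^2/n_i) - 3(N+1)
     = 12/(15*16) * (15.5^2/4 + 35.5^2/4 + 27^2/3 + 42^2/4) - 3*16
     = 0.050000 * 1059.12 - 48
     = 4.956250.
Step 4: Ties present; correction factor C = 1 - 60/(15^3 - 15) = 0.982143. Corrected H = 4.956250 / 0.982143 = 5.046364.
Step 5: Under H0, H ~ chi^2(3); p-value = 0.168433.
Step 6: alpha = 0.1. fail to reject H0.

H = 5.0464, df = 3, p = 0.168433, fail to reject H0.


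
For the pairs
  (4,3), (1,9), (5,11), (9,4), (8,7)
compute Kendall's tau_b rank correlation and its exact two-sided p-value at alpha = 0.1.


Step 1: Enumerate the 10 unordered pairs (i,j) with i<j and classify each by sign(x_j-x_i) * sign(y_j-y_i).
  (1,2):dx=-3,dy=+6->D; (1,3):dx=+1,dy=+8->C; (1,4):dx=+5,dy=+1->C; (1,5):dx=+4,dy=+4->C
  (2,3):dx=+4,dy=+2->C; (2,4):dx=+8,dy=-5->D; (2,5):dx=+7,dy=-2->D; (3,4):dx=+4,dy=-7->D
  (3,5):dx=+3,dy=-4->D; (4,5):dx=-1,dy=+3->D
Step 2: C = 4, D = 6, total pairs = 10.
Step 3: tau = (C - D)/(n(n-1)/2) = (4 - 6)/10 = -0.200000.
Step 4: Exact two-sided p-value (enumerate n! = 120 permutations of y under H0): p = 0.816667.
Step 5: alpha = 0.1. fail to reject H0.

tau_b = -0.2000 (C=4, D=6), p = 0.816667, fail to reject H0.


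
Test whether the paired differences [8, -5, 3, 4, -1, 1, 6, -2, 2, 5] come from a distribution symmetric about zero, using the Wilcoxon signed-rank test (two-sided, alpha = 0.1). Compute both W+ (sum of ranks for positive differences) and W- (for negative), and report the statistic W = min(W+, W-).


Step 1: Drop any zero differences (none here) and take |d_i|.
|d| = [8, 5, 3, 4, 1, 1, 6, 2, 2, 5]
Step 2: Midrank |d_i| (ties get averaged ranks).
ranks: |8|->10, |5|->7.5, |3|->5, |4|->6, |1|->1.5, |1|->1.5, |6|->9, |2|->3.5, |2|->3.5, |5|->7.5
Step 3: Attach original signs; sum ranks with positive sign and with negative sign.
W+ = 10 + 5 + 6 + 1.5 + 9 + 3.5 + 7.5 = 42.5
W- = 7.5 + 1.5 + 3.5 = 12.5
(Check: W+ + W- = 55 should equal n(n+1)/2 = 55.)
Step 4: Test statistic W = min(W+, W-) = 12.5.
Step 5: Ties in |d|, so use the tie-corrected normal approximation.
        E[W] = n(n+1)/4 = 10*11/4 = 27.5.
        Tie groups: |d|=1 (t=2), |d|=2 (t=2), |d|=5 (t=2); sum(t^3 - t) = 18.
        Var[W] = n(n+1)(2n+1)/24 - sum(t^3-t)/48 = 2310/24 - 18/48 = 95.875.
        z = (W - E[W]) / sqrt(Var[W]) = (12.5 - 27.5) / 9.7916 = -1.5319.
        Two-sided p = 2*Phi(z) = 0.125540.
Step 6: alpha = 0.1. fail to reject H0.

W+ = 42.5, W- = 12.5, W = min = 12.5, p = 0.125540, fail to reject H0.


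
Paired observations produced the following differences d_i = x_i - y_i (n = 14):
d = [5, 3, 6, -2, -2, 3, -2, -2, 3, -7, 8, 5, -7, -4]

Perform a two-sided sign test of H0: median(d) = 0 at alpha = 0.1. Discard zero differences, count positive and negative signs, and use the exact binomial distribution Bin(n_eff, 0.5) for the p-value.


Step 1: Discard zero differences. Original n = 14; n_eff = number of nonzero differences = 14.
Nonzero differences (with sign): +5, +3, +6, -2, -2, +3, -2, -2, +3, -7, +8, +5, -7, -4
Step 2: Count signs: positive = 7, negative = 7.
Step 3: Under H0: P(positive) = 0.5, so the number of positives S ~ Bin(14, 0.5).
Step 4: Two-sided exact p-value = sum of Bin(14,0.5) probabilities at or below the observed probability = 1.000000.
Step 5: alpha = 0.1. fail to reject H0.

n_eff = 14, pos = 7, neg = 7, p = 1.000000, fail to reject H0.


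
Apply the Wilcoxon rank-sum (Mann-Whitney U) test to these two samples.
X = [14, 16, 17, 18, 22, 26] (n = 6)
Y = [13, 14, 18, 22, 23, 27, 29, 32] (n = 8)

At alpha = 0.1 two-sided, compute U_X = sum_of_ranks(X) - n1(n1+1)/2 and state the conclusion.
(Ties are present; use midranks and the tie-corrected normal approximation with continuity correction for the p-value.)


Step 1: Combine and sort all 14 observations; assign midranks.
sorted (value, group): (13,Y), (14,X), (14,Y), (16,X), (17,X), (18,X), (18,Y), (22,X), (22,Y), (23,Y), (26,X), (27,Y), (29,Y), (32,Y)
ranks: 13->1, 14->2.5, 14->2.5, 16->4, 17->5, 18->6.5, 18->6.5, 22->8.5, 22->8.5, 23->10, 26->11, 27->12, 29->13, 32->14
Step 2: Rank sum for X: R1 = 2.5 + 4 + 5 + 6.5 + 8.5 + 11 = 37.5.
Step 3: U_X = R1 - n1(n1+1)/2 = 37.5 - 6*7/2 = 37.5 - 21 = 16.5.
       U_Y = n1*n2 - U_X = 48 - 16.5 = 31.5.
Step 4: Ties are present, so use the tie-corrected normal approximation (with continuity correction) for the p-value.
Step 5: p-value = 0.364571; compare to alpha = 0.1. fail to reject H0.

U_X = 16.5, p = 0.364571, fail to reject H0 at alpha = 0.1.


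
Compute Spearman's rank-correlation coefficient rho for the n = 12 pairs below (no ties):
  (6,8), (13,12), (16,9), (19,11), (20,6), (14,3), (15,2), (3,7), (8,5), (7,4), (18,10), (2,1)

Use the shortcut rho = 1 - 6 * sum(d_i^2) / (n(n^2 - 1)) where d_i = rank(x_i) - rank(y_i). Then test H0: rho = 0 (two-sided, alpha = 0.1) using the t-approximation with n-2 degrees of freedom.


Step 1: Rank x and y separately (midranks; no ties here).
rank(x): 6->3, 13->6, 16->9, 19->11, 20->12, 14->7, 15->8, 3->2, 8->5, 7->4, 18->10, 2->1
rank(y): 8->8, 12->12, 9->9, 11->11, 6->6, 3->3, 2->2, 7->7, 5->5, 4->4, 10->10, 1->1
Step 2: d_i = R_x(i) - R_y(i); compute d_i^2.
  (3-8)^2=25, (6-12)^2=36, (9-9)^2=0, (11-11)^2=0, (12-6)^2=36, (7-3)^2=16, (8-2)^2=36, (2-7)^2=25, (5-5)^2=0, (4-4)^2=0, (10-10)^2=0, (1-1)^2=0
sum(d^2) = 174.
Step 3: rho = 1 - 6*174 / (12*(12^2 - 1)) = 1 - 1044/1716 = 0.391608.
Step 4: Under H0, t = rho * sqrt((n-2)/(1-rho^2)) = 1.3459 ~ t(10).
Step 5: Two-sided p-value from the t-distribution with 10 df = 0.208063.
Step 6: alpha = 0.1. fail to reject H0.

rho = 0.3916, p = 0.208063, fail to reject H0 at alpha = 0.1.


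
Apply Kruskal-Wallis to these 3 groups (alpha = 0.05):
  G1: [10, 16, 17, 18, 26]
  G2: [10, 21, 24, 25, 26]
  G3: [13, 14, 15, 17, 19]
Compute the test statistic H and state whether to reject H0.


Step 1: Combine all N = 15 observations and assign midranks.
sorted (value, group, rank): (10,G1,1.5), (10,G2,1.5), (13,G3,3), (14,G3,4), (15,G3,5), (16,G1,6), (17,G1,7.5), (17,G3,7.5), (18,G1,9), (19,G3,10), (21,G2,11), (24,G2,12), (25,G2,13), (26,G1,14.5), (26,G2,14.5)
Step 2: Sum ranks within each group.
R_1 = 38.5 (n_1 = 5)
R_2 = 52 (n_2 = 5)
R_3 = 29.5 (n_3 = 5)
Step 3: H = 12/(N(N+1)) * sum(R_i^2/n_i) - 3(N+1)
     = 12/(15*16) * (38.5^2/5 + 52^2/5 + 29.5^2/5) - 3*16
     = 0.050000 * 1011.3 - 48
     = 2.565000.
Step 4: Ties present; correction factor C = 1 - 18/(15^3 - 15) = 0.994643. Corrected H = 2.565000 / 0.994643 = 2.578815.
Step 5: Under H0, H ~ chi^2(2); p-value = 0.275434.
Step 6: alpha = 0.05. fail to reject H0.

H = 2.5788, df = 2, p = 0.275434, fail to reject H0.


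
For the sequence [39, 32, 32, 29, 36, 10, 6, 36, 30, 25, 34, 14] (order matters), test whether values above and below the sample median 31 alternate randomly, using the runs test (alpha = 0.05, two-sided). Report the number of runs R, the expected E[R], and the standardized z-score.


Step 1: Compute median = 31; label A = above, B = below.
Labels in order: AAABABBABBAB  (n_A = 6, n_B = 6)
Step 2: Count runs R = 8.
Step 3: Under H0 (random ordering), E[R] = 2*n_A*n_B/(n_A+n_B) + 1 = 2*6*6/12 + 1 = 7.0000.
        Var[R] = 2*n_A*n_B*(2*n_A*n_B - n_A - n_B) / ((n_A+n_B)^2 * (n_A+n_B-1)) = 4320/1584 = 2.7273.
        SD[R] = 1.6514.
Step 4: Continuity-corrected z = (R - 0.5 - E[R]) / SD[R] = (8 - 0.5 - 7.0000) / 1.6514 = 0.3028.
Step 5: Two-sided p-value via normal approximation = 2*(1 - Phi(|z|)) = 0.762069.
Step 6: alpha = 0.05. fail to reject H0.

R = 8, z = 0.3028, p = 0.762069, fail to reject H0.


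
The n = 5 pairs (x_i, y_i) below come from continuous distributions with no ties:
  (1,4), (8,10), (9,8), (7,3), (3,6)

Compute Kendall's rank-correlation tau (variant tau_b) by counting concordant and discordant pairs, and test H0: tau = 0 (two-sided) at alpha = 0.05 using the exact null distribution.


Step 1: Enumerate the 10 unordered pairs (i,j) with i<j and classify each by sign(x_j-x_i) * sign(y_j-y_i).
  (1,2):dx=+7,dy=+6->C; (1,3):dx=+8,dy=+4->C; (1,4):dx=+6,dy=-1->D; (1,5):dx=+2,dy=+2->C
  (2,3):dx=+1,dy=-2->D; (2,4):dx=-1,dy=-7->C; (2,5):dx=-5,dy=-4->C; (3,4):dx=-2,dy=-5->C
  (3,5):dx=-6,dy=-2->C; (4,5):dx=-4,dy=+3->D
Step 2: C = 7, D = 3, total pairs = 10.
Step 3: tau = (C - D)/(n(n-1)/2) = (7 - 3)/10 = 0.400000.
Step 4: Exact two-sided p-value (enumerate n! = 120 permutations of y under H0): p = 0.483333.
Step 5: alpha = 0.05. fail to reject H0.

tau_b = 0.4000 (C=7, D=3), p = 0.483333, fail to reject H0.


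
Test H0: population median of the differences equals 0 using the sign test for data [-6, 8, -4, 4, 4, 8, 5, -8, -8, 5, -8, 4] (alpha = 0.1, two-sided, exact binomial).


Step 1: Discard zero differences. Original n = 12; n_eff = number of nonzero differences = 12.
Nonzero differences (with sign): -6, +8, -4, +4, +4, +8, +5, -8, -8, +5, -8, +4
Step 2: Count signs: positive = 7, negative = 5.
Step 3: Under H0: P(positive) = 0.5, so the number of positives S ~ Bin(12, 0.5).
Step 4: Two-sided exact p-value = sum of Bin(12,0.5) probabilities at or below the observed probability = 0.774414.
Step 5: alpha = 0.1. fail to reject H0.

n_eff = 12, pos = 7, neg = 5, p = 0.774414, fail to reject H0.


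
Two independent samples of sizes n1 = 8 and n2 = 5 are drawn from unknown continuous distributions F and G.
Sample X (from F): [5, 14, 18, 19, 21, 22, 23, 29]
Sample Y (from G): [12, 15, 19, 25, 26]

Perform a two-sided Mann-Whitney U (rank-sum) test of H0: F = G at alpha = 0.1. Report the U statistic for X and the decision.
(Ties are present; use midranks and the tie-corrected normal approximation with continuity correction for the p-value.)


Step 1: Combine and sort all 13 observations; assign midranks.
sorted (value, group): (5,X), (12,Y), (14,X), (15,Y), (18,X), (19,X), (19,Y), (21,X), (22,X), (23,X), (25,Y), (26,Y), (29,X)
ranks: 5->1, 12->2, 14->3, 15->4, 18->5, 19->6.5, 19->6.5, 21->8, 22->9, 23->10, 25->11, 26->12, 29->13
Step 2: Rank sum for X: R1 = 1 + 3 + 5 + 6.5 + 8 + 9 + 10 + 13 = 55.5.
Step 3: U_X = R1 - n1(n1+1)/2 = 55.5 - 8*9/2 = 55.5 - 36 = 19.5.
       U_Y = n1*n2 - U_X = 40 - 19.5 = 20.5.
Step 4: Ties are present, so use the tie-corrected normal approximation (with continuity correction) for the p-value.
Step 5: p-value = 1.000000; compare to alpha = 0.1. fail to reject H0.

U_X = 19.5, p = 1.000000, fail to reject H0 at alpha = 0.1.


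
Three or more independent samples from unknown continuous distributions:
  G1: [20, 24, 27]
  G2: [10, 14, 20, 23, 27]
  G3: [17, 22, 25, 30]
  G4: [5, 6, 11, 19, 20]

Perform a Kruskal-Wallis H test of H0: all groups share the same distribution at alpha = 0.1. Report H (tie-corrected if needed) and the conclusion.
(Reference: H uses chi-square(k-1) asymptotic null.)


Step 1: Combine all N = 17 observations and assign midranks.
sorted (value, group, rank): (5,G4,1), (6,G4,2), (10,G2,3), (11,G4,4), (14,G2,5), (17,G3,6), (19,G4,7), (20,G1,9), (20,G2,9), (20,G4,9), (22,G3,11), (23,G2,12), (24,G1,13), (25,G3,14), (27,G1,15.5), (27,G2,15.5), (30,G3,17)
Step 2: Sum ranks within each group.
R_1 = 37.5 (n_1 = 3)
R_2 = 44.5 (n_2 = 5)
R_3 = 48 (n_3 = 4)
R_4 = 23 (n_4 = 5)
Step 3: H = 12/(N(N+1)) * sum(R_i^2/n_i) - 3(N+1)
     = 12/(17*18) * (37.5^2/3 + 44.5^2/5 + 48^2/4 + 23^2/5) - 3*18
     = 0.039216 * 1546.6 - 54
     = 6.650980.
Step 4: Ties present; correction factor C = 1 - 30/(17^3 - 17) = 0.993873. Corrected H = 6.650980 / 0.993873 = 6.691985.
Step 5: Under H0, H ~ chi^2(3); p-value = 0.082391.
Step 6: alpha = 0.1. reject H0.

H = 6.6920, df = 3, p = 0.082391, reject H0.


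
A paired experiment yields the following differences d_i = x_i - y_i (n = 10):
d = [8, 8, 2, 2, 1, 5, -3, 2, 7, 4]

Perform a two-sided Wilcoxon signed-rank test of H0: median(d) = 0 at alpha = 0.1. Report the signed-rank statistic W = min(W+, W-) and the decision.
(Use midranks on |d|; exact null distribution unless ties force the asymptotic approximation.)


Step 1: Drop any zero differences (none here) and take |d_i|.
|d| = [8, 8, 2, 2, 1, 5, 3, 2, 7, 4]
Step 2: Midrank |d_i| (ties get averaged ranks).
ranks: |8|->9.5, |8|->9.5, |2|->3, |2|->3, |1|->1, |5|->7, |3|->5, |2|->3, |7|->8, |4|->6
Step 3: Attach original signs; sum ranks with positive sign and with negative sign.
W+ = 9.5 + 9.5 + 3 + 3 + 1 + 7 + 3 + 8 + 6 = 50
W- = 5 = 5
(Check: W+ + W- = 55 should equal n(n+1)/2 = 55.)
Step 4: Test statistic W = min(W+, W-) = 5.
Step 5: Ties in |d|, so use the tie-corrected normal approximation.
        E[W] = n(n+1)/4 = 10*11/4 = 27.5.
        Tie groups: |d|=2 (t=3), |d|=8 (t=2); sum(t^3 - t) = 30.
        Var[W] = n(n+1)(2n+1)/24 - sum(t^3-t)/48 = 2310/24 - 30/48 = 95.625.
        z = (W - E[W]) / sqrt(Var[W]) = (5 - 27.5) / 9.7788 = -2.3009.
        Two-sided p = 2*Phi(z) = 0.021398.
Step 6: alpha = 0.1. reject H0.

W+ = 50, W- = 5, W = min = 5, p = 0.021398, reject H0.


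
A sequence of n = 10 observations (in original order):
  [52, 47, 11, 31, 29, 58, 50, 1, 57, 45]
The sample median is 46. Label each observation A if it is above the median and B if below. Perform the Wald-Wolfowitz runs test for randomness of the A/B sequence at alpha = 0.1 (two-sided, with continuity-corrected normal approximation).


Step 1: Compute median = 46; label A = above, B = below.
Labels in order: AABBBAABAB  (n_A = 5, n_B = 5)
Step 2: Count runs R = 6.
Step 3: Under H0 (random ordering), E[R] = 2*n_A*n_B/(n_A+n_B) + 1 = 2*5*5/10 + 1 = 6.0000.
        Var[R] = 2*n_A*n_B*(2*n_A*n_B - n_A - n_B) / ((n_A+n_B)^2 * (n_A+n_B-1)) = 2000/900 = 2.2222.
        SD[R] = 1.4907.
Step 4: R = E[R], so z = 0 with no continuity correction.
Step 5: Two-sided p-value via normal approximation = 2*(1 - Phi(|z|)) = 1.000000.
Step 6: alpha = 0.1. fail to reject H0.

R = 6, z = 0.0000, p = 1.000000, fail to reject H0.


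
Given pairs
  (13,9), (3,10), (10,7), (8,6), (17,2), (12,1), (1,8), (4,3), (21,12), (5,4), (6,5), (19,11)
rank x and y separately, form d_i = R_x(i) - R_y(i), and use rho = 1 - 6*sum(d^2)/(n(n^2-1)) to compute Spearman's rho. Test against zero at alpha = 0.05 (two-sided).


Step 1: Rank x and y separately (midranks; no ties here).
rank(x): 13->9, 3->2, 10->7, 8->6, 17->10, 12->8, 1->1, 4->3, 21->12, 5->4, 6->5, 19->11
rank(y): 9->9, 10->10, 7->7, 6->6, 2->2, 1->1, 8->8, 3->3, 12->12, 4->4, 5->5, 11->11
Step 2: d_i = R_x(i) - R_y(i); compute d_i^2.
  (9-9)^2=0, (2-10)^2=64, (7-7)^2=0, (6-6)^2=0, (10-2)^2=64, (8-1)^2=49, (1-8)^2=49, (3-3)^2=0, (12-12)^2=0, (4-4)^2=0, (5-5)^2=0, (11-11)^2=0
sum(d^2) = 226.
Step 3: rho = 1 - 6*226 / (12*(12^2 - 1)) = 1 - 1356/1716 = 0.209790.
Step 4: Under H0, t = rho * sqrt((n-2)/(1-rho^2)) = 0.6785 ~ t(10).
Step 5: Two-sided p-value from the t-distribution with 10 df = 0.512841.
Step 6: alpha = 0.05. fail to reject H0.

rho = 0.2098, p = 0.512841, fail to reject H0 at alpha = 0.05.


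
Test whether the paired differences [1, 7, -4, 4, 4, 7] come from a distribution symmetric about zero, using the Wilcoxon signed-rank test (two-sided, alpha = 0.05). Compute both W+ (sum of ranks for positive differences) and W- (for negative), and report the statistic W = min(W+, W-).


Step 1: Drop any zero differences (none here) and take |d_i|.
|d| = [1, 7, 4, 4, 4, 7]
Step 2: Midrank |d_i| (ties get averaged ranks).
ranks: |1|->1, |7|->5.5, |4|->3, |4|->3, |4|->3, |7|->5.5
Step 3: Attach original signs; sum ranks with positive sign and with negative sign.
W+ = 1 + 5.5 + 3 + 3 + 5.5 = 18
W- = 3 = 3
(Check: W+ + W- = 21 should equal n(n+1)/2 = 21.)
Step 4: Test statistic W = min(W+, W-) = 3.
Step 5: Ties in |d|, so use the tie-corrected normal approximation.
        E[W] = n(n+1)/4 = 6*7/4 = 10.5.
        Tie groups: |d|=4 (t=3), |d|=7 (t=2); sum(t^3 - t) = 30.
        Var[W] = n(n+1)(2n+1)/24 - sum(t^3-t)/48 = 546/24 - 30/48 = 22.125.
        z = (W - E[W]) / sqrt(Var[W]) = (3 - 10.5) / 4.7037 = -1.5945.
        Two-sided p = 2*Phi(z) = 0.110828.
Step 6: alpha = 0.05. fail to reject H0.

W+ = 18, W- = 3, W = min = 3, p = 0.110828, fail to reject H0.


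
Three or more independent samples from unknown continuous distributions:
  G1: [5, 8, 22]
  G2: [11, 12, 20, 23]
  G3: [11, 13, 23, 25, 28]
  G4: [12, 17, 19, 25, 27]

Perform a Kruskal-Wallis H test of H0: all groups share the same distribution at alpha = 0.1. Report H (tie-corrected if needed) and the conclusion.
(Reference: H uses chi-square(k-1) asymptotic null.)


Step 1: Combine all N = 17 observations and assign midranks.
sorted (value, group, rank): (5,G1,1), (8,G1,2), (11,G2,3.5), (11,G3,3.5), (12,G2,5.5), (12,G4,5.5), (13,G3,7), (17,G4,8), (19,G4,9), (20,G2,10), (22,G1,11), (23,G2,12.5), (23,G3,12.5), (25,G3,14.5), (25,G4,14.5), (27,G4,16), (28,G3,17)
Step 2: Sum ranks within each group.
R_1 = 14 (n_1 = 3)
R_2 = 31.5 (n_2 = 4)
R_3 = 54.5 (n_3 = 5)
R_4 = 53 (n_4 = 5)
Step 3: H = 12/(N(N+1)) * sum(R_i^2/n_i) - 3(N+1)
     = 12/(17*18) * (14^2/3 + 31.5^2/4 + 54.5^2/5 + 53^2/5) - 3*18
     = 0.039216 * 1469.25 - 54
     = 3.617484.
Step 4: Ties present; correction factor C = 1 - 24/(17^3 - 17) = 0.995098. Corrected H = 3.617484 / 0.995098 = 3.635304.
Step 5: Under H0, H ~ chi^2(3); p-value = 0.303633.
Step 6: alpha = 0.1. fail to reject H0.

H = 3.6353, df = 3, p = 0.303633, fail to reject H0.


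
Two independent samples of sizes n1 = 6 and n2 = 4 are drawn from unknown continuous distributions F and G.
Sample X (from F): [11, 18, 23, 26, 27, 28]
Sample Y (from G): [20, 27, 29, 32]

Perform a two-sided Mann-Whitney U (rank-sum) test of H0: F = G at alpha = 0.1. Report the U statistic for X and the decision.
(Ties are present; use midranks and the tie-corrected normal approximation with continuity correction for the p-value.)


Step 1: Combine and sort all 10 observations; assign midranks.
sorted (value, group): (11,X), (18,X), (20,Y), (23,X), (26,X), (27,X), (27,Y), (28,X), (29,Y), (32,Y)
ranks: 11->1, 18->2, 20->3, 23->4, 26->5, 27->6.5, 27->6.5, 28->8, 29->9, 32->10
Step 2: Rank sum for X: R1 = 1 + 2 + 4 + 5 + 6.5 + 8 = 26.5.
Step 3: U_X = R1 - n1(n1+1)/2 = 26.5 - 6*7/2 = 26.5 - 21 = 5.5.
       U_Y = n1*n2 - U_X = 24 - 5.5 = 18.5.
Step 4: Ties are present, so use the tie-corrected normal approximation (with continuity correction) for the p-value.
Step 5: p-value = 0.199458; compare to alpha = 0.1. fail to reject H0.

U_X = 5.5, p = 0.199458, fail to reject H0 at alpha = 0.1.


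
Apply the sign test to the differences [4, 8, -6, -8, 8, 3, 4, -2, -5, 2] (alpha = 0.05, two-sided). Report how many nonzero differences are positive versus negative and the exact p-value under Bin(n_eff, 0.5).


Step 1: Discard zero differences. Original n = 10; n_eff = number of nonzero differences = 10.
Nonzero differences (with sign): +4, +8, -6, -8, +8, +3, +4, -2, -5, +2
Step 2: Count signs: positive = 6, negative = 4.
Step 3: Under H0: P(positive) = 0.5, so the number of positives S ~ Bin(10, 0.5).
Step 4: Two-sided exact p-value = sum of Bin(10,0.5) probabilities at or below the observed probability = 0.753906.
Step 5: alpha = 0.05. fail to reject H0.

n_eff = 10, pos = 6, neg = 4, p = 0.753906, fail to reject H0.


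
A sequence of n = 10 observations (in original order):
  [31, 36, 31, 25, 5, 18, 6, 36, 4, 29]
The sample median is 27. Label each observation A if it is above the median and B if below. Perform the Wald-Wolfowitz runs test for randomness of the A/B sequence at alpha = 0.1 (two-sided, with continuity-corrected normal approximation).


Step 1: Compute median = 27; label A = above, B = below.
Labels in order: AAABBBBABA  (n_A = 5, n_B = 5)
Step 2: Count runs R = 5.
Step 3: Under H0 (random ordering), E[R] = 2*n_A*n_B/(n_A+n_B) + 1 = 2*5*5/10 + 1 = 6.0000.
        Var[R] = 2*n_A*n_B*(2*n_A*n_B - n_A - n_B) / ((n_A+n_B)^2 * (n_A+n_B-1)) = 2000/900 = 2.2222.
        SD[R] = 1.4907.
Step 4: Continuity-corrected z = (R + 0.5 - E[R]) / SD[R] = (5 + 0.5 - 6.0000) / 1.4907 = -0.3354.
Step 5: Two-sided p-value via normal approximation = 2*(1 - Phi(|z|)) = 0.737316.
Step 6: alpha = 0.1. fail to reject H0.

R = 5, z = -0.3354, p = 0.737316, fail to reject H0.


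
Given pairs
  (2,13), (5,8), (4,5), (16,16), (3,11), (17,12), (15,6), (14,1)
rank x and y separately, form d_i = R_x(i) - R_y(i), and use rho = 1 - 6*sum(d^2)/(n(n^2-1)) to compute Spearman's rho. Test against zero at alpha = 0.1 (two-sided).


Step 1: Rank x and y separately (midranks; no ties here).
rank(x): 2->1, 5->4, 4->3, 16->7, 3->2, 17->8, 15->6, 14->5
rank(y): 13->7, 8->4, 5->2, 16->8, 11->5, 12->6, 6->3, 1->1
Step 2: d_i = R_x(i) - R_y(i); compute d_i^2.
  (1-7)^2=36, (4-4)^2=0, (3-2)^2=1, (7-8)^2=1, (2-5)^2=9, (8-6)^2=4, (6-3)^2=9, (5-1)^2=16
sum(d^2) = 76.
Step 3: rho = 1 - 6*76 / (8*(8^2 - 1)) = 1 - 456/504 = 0.095238.
Step 4: Under H0, t = rho * sqrt((n-2)/(1-rho^2)) = 0.2343 ~ t(6).
Step 5: Two-sided p-value from the t-distribution with 6 df = 0.822505.
Step 6: alpha = 0.1. fail to reject H0.

rho = 0.0952, p = 0.822505, fail to reject H0 at alpha = 0.1.


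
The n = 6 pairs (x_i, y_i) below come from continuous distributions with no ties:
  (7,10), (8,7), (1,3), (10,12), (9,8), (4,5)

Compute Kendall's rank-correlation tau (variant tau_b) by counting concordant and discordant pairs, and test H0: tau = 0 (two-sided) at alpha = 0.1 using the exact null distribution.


Step 1: Enumerate the 15 unordered pairs (i,j) with i<j and classify each by sign(x_j-x_i) * sign(y_j-y_i).
  (1,2):dx=+1,dy=-3->D; (1,3):dx=-6,dy=-7->C; (1,4):dx=+3,dy=+2->C; (1,5):dx=+2,dy=-2->D
  (1,6):dx=-3,dy=-5->C; (2,3):dx=-7,dy=-4->C; (2,4):dx=+2,dy=+5->C; (2,5):dx=+1,dy=+1->C
  (2,6):dx=-4,dy=-2->C; (3,4):dx=+9,dy=+9->C; (3,5):dx=+8,dy=+5->C; (3,6):dx=+3,dy=+2->C
  (4,5):dx=-1,dy=-4->C; (4,6):dx=-6,dy=-7->C; (5,6):dx=-5,dy=-3->C
Step 2: C = 13, D = 2, total pairs = 15.
Step 3: tau = (C - D)/(n(n-1)/2) = (13 - 2)/15 = 0.733333.
Step 4: Exact two-sided p-value (enumerate n! = 720 permutations of y under H0): p = 0.055556.
Step 5: alpha = 0.1. reject H0.

tau_b = 0.7333 (C=13, D=2), p = 0.055556, reject H0.


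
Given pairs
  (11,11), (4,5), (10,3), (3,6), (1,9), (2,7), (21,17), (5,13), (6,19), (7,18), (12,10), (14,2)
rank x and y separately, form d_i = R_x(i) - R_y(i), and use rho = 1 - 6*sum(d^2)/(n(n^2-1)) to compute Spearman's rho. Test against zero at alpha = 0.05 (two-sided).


Step 1: Rank x and y separately (midranks; no ties here).
rank(x): 11->9, 4->4, 10->8, 3->3, 1->1, 2->2, 21->12, 5->5, 6->6, 7->7, 12->10, 14->11
rank(y): 11->8, 5->3, 3->2, 6->4, 9->6, 7->5, 17->10, 13->9, 19->12, 18->11, 10->7, 2->1
Step 2: d_i = R_x(i) - R_y(i); compute d_i^2.
  (9-8)^2=1, (4-3)^2=1, (8-2)^2=36, (3-4)^2=1, (1-6)^2=25, (2-5)^2=9, (12-10)^2=4, (5-9)^2=16, (6-12)^2=36, (7-11)^2=16, (10-7)^2=9, (11-1)^2=100
sum(d^2) = 254.
Step 3: rho = 1 - 6*254 / (12*(12^2 - 1)) = 1 - 1524/1716 = 0.111888.
Step 4: Under H0, t = rho * sqrt((n-2)/(1-rho^2)) = 0.3561 ~ t(10).
Step 5: Two-sided p-value from the t-distribution with 10 df = 0.729195.
Step 6: alpha = 0.05. fail to reject H0.

rho = 0.1119, p = 0.729195, fail to reject H0 at alpha = 0.05.
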